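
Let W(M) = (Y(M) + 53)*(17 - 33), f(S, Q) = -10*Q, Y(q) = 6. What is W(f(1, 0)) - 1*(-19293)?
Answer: 18349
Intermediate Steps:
W(M) = -944 (W(M) = (6 + 53)*(17 - 33) = 59*(-16) = -944)
W(f(1, 0)) - 1*(-19293) = -944 - 1*(-19293) = -944 + 19293 = 18349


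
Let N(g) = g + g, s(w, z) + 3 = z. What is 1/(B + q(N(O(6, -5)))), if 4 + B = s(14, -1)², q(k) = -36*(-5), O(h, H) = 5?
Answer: 1/192 ≈ 0.0052083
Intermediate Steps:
s(w, z) = -3 + z
N(g) = 2*g
q(k) = 180
B = 12 (B = -4 + (-3 - 1)² = -4 + (-4)² = -4 + 16 = 12)
1/(B + q(N(O(6, -5)))) = 1/(12 + 180) = 1/192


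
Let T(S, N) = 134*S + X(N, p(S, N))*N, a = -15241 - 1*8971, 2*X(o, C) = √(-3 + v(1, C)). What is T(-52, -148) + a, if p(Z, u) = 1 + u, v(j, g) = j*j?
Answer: -31180 - 74*I*√2 ≈ -31180.0 - 104.65*I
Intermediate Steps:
v(j, g) = j²
X(o, C) = I*√2/2 (X(o, C) = √(-3 + 1²)/2 = √(-3 + 1)/2 = √(-2)/2 = (I*√2)/2 = I*√2/2)
a = -24212 (a = -15241 - 8971 = -24212)
T(S, N) = 134*S + I*N*√2/2 (T(S, N) = 134*S + (I*√2/2)*N = 134*S + I*N*√2/2)
T(-52, -148) + a = (134*(-52) + (½)*I*(-148)*√2) - 24212 = (-6968 - 74*I*√2) - 24212 = -31180 - 74*I*√2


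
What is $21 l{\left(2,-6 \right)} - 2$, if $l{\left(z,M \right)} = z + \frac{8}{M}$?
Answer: $12$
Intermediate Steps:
$21 l{\left(2,-6 \right)} - 2 = 21 \left(2 + \frac{8}{-6}\right) - 2 = 21 \left(2 + 8 \left(- \frac{1}{6}\right)\right) - 2 = 21 \left(2 - \frac{4}{3}\right) - 2 = 21 \cdot \frac{2}{3} - 2 = 14 - 2 = 12$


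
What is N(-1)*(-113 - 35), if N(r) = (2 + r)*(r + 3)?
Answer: -296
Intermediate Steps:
N(r) = (2 + r)*(3 + r)
N(-1)*(-113 - 35) = (6 + (-1)² + 5*(-1))*(-113 - 35) = (6 + 1 - 5)*(-148) = 2*(-148) = -296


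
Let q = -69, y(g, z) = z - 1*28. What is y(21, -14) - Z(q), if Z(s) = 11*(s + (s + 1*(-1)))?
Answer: 1487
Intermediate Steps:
y(g, z) = -28 + z (y(g, z) = z - 28 = -28 + z)
Z(s) = -11 + 22*s (Z(s) = 11*(s + (s - 1)) = 11*(s + (-1 + s)) = 11*(-1 + 2*s) = -11 + 22*s)
y(21, -14) - Z(q) = (-28 - 14) - (-11 + 22*(-69)) = -42 - (-11 - 1518) = -42 - 1*(-1529) = -42 + 1529 = 1487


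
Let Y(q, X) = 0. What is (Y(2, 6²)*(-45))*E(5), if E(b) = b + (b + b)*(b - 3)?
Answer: 0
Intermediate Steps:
E(b) = b + 2*b*(-3 + b) (E(b) = b + (2*b)*(-3 + b) = b + 2*b*(-3 + b))
(Y(2, 6²)*(-45))*E(5) = (0*(-45))*(5*(-5 + 2*5)) = 0*(5*(-5 + 10)) = 0*(5*5) = 0*25 = 0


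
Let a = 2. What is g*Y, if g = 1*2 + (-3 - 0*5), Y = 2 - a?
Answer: 0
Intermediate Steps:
Y = 0 (Y = 2 - 1*2 = 2 - 2 = 0)
g = -1 (g = 2 + (-3 - 1*0) = 2 + (-3 + 0) = 2 - 3 = -1)
g*Y = -1*0 = 0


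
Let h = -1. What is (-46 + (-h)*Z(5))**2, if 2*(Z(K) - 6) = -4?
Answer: 1764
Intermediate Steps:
Z(K) = 4 (Z(K) = 6 + (1/2)*(-4) = 6 - 2 = 4)
(-46 + (-h)*Z(5))**2 = (-46 - 1*(-1)*4)**2 = (-46 + 1*4)**2 = (-46 + 4)**2 = (-42)**2 = 1764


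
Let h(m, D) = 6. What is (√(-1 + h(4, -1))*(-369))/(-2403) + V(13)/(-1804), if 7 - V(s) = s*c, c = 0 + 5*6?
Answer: 383/1804 + 41*√5/267 ≈ 0.55567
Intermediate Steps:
c = 30 (c = 0 + 30 = 30)
V(s) = 7 - 30*s (V(s) = 7 - s*30 = 7 - 30*s)
(√(-1 + h(4, -1))*(-369))/(-2403) + V(13)/(-1804) = (√(-1 + 6)*(-369))/(-2403) + (7 - 30*13)/(-1804) = (√5*(-369))*(-1/2403) + (7 - 390)*(-1/1804) = -369*√5*(-1/2403) - 383*(-1/1804) = 41*√5/267 + 383/1804 = 383/1804 + 41*√5/267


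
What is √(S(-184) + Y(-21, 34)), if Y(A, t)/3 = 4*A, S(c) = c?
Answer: 2*I*√109 ≈ 20.881*I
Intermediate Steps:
Y(A, t) = 12*A (Y(A, t) = 3*(4*A) = 12*A)
√(S(-184) + Y(-21, 34)) = √(-184 + 12*(-21)) = √(-184 - 252) = √(-436) = 2*I*√109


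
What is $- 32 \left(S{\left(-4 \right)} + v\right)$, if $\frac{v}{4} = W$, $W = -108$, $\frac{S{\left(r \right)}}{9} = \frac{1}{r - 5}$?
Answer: $13856$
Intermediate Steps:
$S{\left(r \right)} = \frac{9}{-5 + r}$ ($S{\left(r \right)} = \frac{9}{r - 5} = \frac{9}{-5 + r}$)
$v = -432$ ($v = 4 \left(-108\right) = -432$)
$- 32 \left(S{\left(-4 \right)} + v\right) = - 32 \left(\frac{9}{-5 - 4} - 432\right) = - 32 \left(\frac{9}{-9} - 432\right) = - 32 \left(9 \left(- \frac{1}{9}\right) - 432\right) = - 32 \left(-1 - 432\right) = \left(-32\right) \left(-433\right) = 13856$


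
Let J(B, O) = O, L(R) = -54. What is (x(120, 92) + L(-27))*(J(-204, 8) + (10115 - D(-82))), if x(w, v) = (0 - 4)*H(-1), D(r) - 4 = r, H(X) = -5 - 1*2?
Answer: -265226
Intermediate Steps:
H(X) = -7 (H(X) = -5 - 2 = -7)
D(r) = 4 + r
x(w, v) = 28 (x(w, v) = (0 - 4)*(-7) = -4*(-7) = 28)
(x(120, 92) + L(-27))*(J(-204, 8) + (10115 - D(-82))) = (28 - 54)*(8 + (10115 - (4 - 82))) = -26*(8 + (10115 - 1*(-78))) = -26*(8 + (10115 + 78)) = -26*(8 + 10193) = -26*10201 = -265226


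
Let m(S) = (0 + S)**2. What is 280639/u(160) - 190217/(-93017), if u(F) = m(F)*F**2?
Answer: 124686717317863/60959621120000 ≈ 2.0454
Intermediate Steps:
m(S) = S**2
u(F) = F**4 (u(F) = F**2*F**2 = F**4)
280639/u(160) - 190217/(-93017) = 280639/(160**4) - 190217/(-93017) = 280639/655360000 - 190217*(-1/93017) = 280639*(1/655360000) + 190217/93017 = 280639/655360000 + 190217/93017 = 124686717317863/60959621120000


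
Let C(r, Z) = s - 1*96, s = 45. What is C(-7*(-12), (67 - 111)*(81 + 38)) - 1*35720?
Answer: -35771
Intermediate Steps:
C(r, Z) = -51 (C(r, Z) = 45 - 1*96 = 45 - 96 = -51)
C(-7*(-12), (67 - 111)*(81 + 38)) - 1*35720 = -51 - 1*35720 = -51 - 35720 = -35771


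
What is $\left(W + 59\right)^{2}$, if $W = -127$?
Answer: $4624$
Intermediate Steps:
$\left(W + 59\right)^{2} = \left(-127 + 59\right)^{2} = \left(-68\right)^{2} = 4624$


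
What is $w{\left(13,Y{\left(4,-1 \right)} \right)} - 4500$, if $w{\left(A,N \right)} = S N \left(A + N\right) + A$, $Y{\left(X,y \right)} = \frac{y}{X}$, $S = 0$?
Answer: $-4487$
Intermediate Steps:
$w{\left(A,N \right)} = A$ ($w{\left(A,N \right)} = 0 N \left(A + N\right) + A = 0 \left(A + N\right) + A = 0 + A = A$)
$w{\left(13,Y{\left(4,-1 \right)} \right)} - 4500 = 13 - 4500 = -4487$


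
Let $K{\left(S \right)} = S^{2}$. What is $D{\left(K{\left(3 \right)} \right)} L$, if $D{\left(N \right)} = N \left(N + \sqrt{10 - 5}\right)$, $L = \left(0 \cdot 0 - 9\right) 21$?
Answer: $-15309 - 1701 \sqrt{5} \approx -19113.0$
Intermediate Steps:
$L = -189$ ($L = \left(0 - 9\right) 21 = \left(-9\right) 21 = -189$)
$D{\left(N \right)} = N \left(N + \sqrt{5}\right)$
$D{\left(K{\left(3 \right)} \right)} L = 3^{2} \left(3^{2} + \sqrt{5}\right) \left(-189\right) = 9 \left(9 + \sqrt{5}\right) \left(-189\right) = \left(81 + 9 \sqrt{5}\right) \left(-189\right) = -15309 - 1701 \sqrt{5}$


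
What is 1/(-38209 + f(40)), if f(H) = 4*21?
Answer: -1/38125 ≈ -2.6230e-5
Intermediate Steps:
f(H) = 84
1/(-38209 + f(40)) = 1/(-38209 + 84) = 1/(-38125) = -1/38125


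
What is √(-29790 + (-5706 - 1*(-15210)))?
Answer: 21*I*√46 ≈ 142.43*I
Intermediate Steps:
√(-29790 + (-5706 - 1*(-15210))) = √(-29790 + (-5706 + 15210)) = √(-29790 + 9504) = √(-20286) = 21*I*√46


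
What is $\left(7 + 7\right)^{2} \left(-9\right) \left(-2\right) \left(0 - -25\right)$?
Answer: $88200$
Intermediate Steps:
$\left(7 + 7\right)^{2} \left(-9\right) \left(-2\right) \left(0 - -25\right) = 14^{2} \cdot 18 \left(0 + 25\right) = 196 \cdot 18 \cdot 25 = 196 \cdot 450 = 88200$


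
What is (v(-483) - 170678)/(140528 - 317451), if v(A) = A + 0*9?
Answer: 171161/176923 ≈ 0.96743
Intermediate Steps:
v(A) = A (v(A) = A + 0 = A)
(v(-483) - 170678)/(140528 - 317451) = (-483 - 170678)/(140528 - 317451) = -171161/(-176923) = -171161*(-1/176923) = 171161/176923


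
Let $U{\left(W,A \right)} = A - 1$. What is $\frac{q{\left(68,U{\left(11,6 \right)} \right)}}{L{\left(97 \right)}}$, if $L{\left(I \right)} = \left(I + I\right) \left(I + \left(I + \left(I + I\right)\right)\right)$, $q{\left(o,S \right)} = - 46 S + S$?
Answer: $- \frac{225}{75272} \approx -0.0029892$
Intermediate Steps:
$U{\left(W,A \right)} = -1 + A$
$q{\left(o,S \right)} = - 45 S$
$L{\left(I \right)} = 8 I^{2}$ ($L{\left(I \right)} = 2 I \left(I + \left(I + 2 I\right)\right) = 2 I \left(I + 3 I\right) = 2 I 4 I = 8 I^{2}$)
$\frac{q{\left(68,U{\left(11,6 \right)} \right)}}{L{\left(97 \right)}} = \frac{\left(-45\right) \left(-1 + 6\right)}{8 \cdot 97^{2}} = \frac{\left(-45\right) 5}{8 \cdot 9409} = - \frac{225}{75272}$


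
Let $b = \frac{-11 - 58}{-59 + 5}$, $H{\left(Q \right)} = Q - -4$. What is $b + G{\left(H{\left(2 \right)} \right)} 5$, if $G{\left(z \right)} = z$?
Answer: $\frac{563}{18} \approx 31.278$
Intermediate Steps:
$H{\left(Q \right)} = 4 + Q$ ($H{\left(Q \right)} = Q + 4 = 4 + Q$)
$b = \frac{23}{18}$ ($b = - \frac{69}{-54} = \left(-69\right) \left(- \frac{1}{54}\right) = \frac{23}{18} \approx 1.2778$)
$b + G{\left(H{\left(2 \right)} \right)} 5 = \frac{23}{18} + \left(4 + 2\right) 5 = \frac{23}{18} + 6 \cdot 5 = \frac{23}{18} + 30 = \frac{563}{18}$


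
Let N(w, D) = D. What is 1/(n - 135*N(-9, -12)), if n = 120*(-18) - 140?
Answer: -1/680 ≈ -0.0014706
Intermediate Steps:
n = -2300 (n = -2160 - 140 = -2300)
1/(n - 135*N(-9, -12)) = 1/(-2300 - 135*(-12)) = 1/(-2300 + 1620) = 1/(-680) = -1/680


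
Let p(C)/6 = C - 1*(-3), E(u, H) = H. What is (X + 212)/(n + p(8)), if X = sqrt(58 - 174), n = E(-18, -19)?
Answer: 212/47 + 2*I*sqrt(29)/47 ≈ 4.5106 + 0.22916*I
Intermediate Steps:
p(C) = 18 + 6*C (p(C) = 6*(C - 1*(-3)) = 6*(C + 3) = 6*(3 + C) = 18 + 6*C)
n = -19
X = 2*I*sqrt(29) (X = sqrt(-116) = 2*I*sqrt(29) ≈ 10.77*I)
(X + 212)/(n + p(8)) = (2*I*sqrt(29) + 212)/(-19 + (18 + 6*8)) = (212 + 2*I*sqrt(29))/(-19 + (18 + 48)) = (212 + 2*I*sqrt(29))/(-19 + 66) = (212 + 2*I*sqrt(29))/47 = (212 + 2*I*sqrt(29))*(1/47) = 212/47 + 2*I*sqrt(29)/47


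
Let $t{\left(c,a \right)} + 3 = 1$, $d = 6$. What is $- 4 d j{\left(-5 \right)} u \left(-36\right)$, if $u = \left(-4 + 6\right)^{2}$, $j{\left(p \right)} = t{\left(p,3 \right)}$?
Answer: $-6912$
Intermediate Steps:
$t{\left(c,a \right)} = -2$ ($t{\left(c,a \right)} = -3 + 1 = -2$)
$j{\left(p \right)} = -2$
$u = 4$ ($u = 2^{2} = 4$)
$- 4 d j{\left(-5 \right)} u \left(-36\right) = \left(-4\right) 6 \left(-2\right) 4 \left(-36\right) = \left(-24\right) \left(-2\right) 4 \left(-36\right) = 48 \cdot 4 \left(-36\right) = 192 \left(-36\right) = -6912$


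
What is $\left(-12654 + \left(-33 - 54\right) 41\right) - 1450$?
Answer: $-17671$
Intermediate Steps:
$\left(-12654 + \left(-33 - 54\right) 41\right) - 1450 = \left(-12654 - 3567\right) - 1450 = -16221 - 1450 = -17671$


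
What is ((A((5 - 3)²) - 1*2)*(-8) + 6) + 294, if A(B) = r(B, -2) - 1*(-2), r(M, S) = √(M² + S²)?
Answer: 300 - 16*√5 ≈ 264.22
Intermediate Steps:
A(B) = 2 + √(4 + B²) (A(B) = √(B² + (-2)²) - 1*(-2) = √(B² + 4) + 2 = √(4 + B²) + 2 = 2 + √(4 + B²))
((A((5 - 3)²) - 1*2)*(-8) + 6) + 294 = (((2 + √(4 + ((5 - 3)²)²)) - 1*2)*(-8) + 6) + 294 = (((2 + √(4 + (2²)²)) - 2)*(-8) + 6) + 294 = (((2 + √(4 + 4²)) - 2)*(-8) + 6) + 294 = (((2 + √(4 + 16)) - 2)*(-8) + 6) + 294 = (((2 + √20) - 2)*(-8) + 6) + 294 = (((2 + 2*√5) - 2)*(-8) + 6) + 294 = ((2*√5)*(-8) + 6) + 294 = (-16*√5 + 6) + 294 = (6 - 16*√5) + 294 = 300 - 16*√5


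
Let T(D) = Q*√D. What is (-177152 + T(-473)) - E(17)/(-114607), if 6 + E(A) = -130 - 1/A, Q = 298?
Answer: -345148609801/1948319 + 298*I*√473 ≈ -1.7715e+5 + 6481.1*I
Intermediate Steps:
T(D) = 298*√D
E(A) = -136 - 1/A (E(A) = -6 + (-130 - 1/A) = -136 - 1/A)
(-177152 + T(-473)) - E(17)/(-114607) = (-177152 + 298*√(-473)) - (-136 - 1/17)/(-114607) = (-177152 + 298*(I*√473)) - (-136 - 1*1/17)*(-1)/114607 = (-177152 + 298*I*√473) - (-136 - 1/17)*(-1)/114607 = (-177152 + 298*I*√473) - (-2313)*(-1)/(17*114607) = (-177152 + 298*I*√473) - 1*2313/1948319 = (-177152 + 298*I*√473) - 2313/1948319 = -345148609801/1948319 + 298*I*√473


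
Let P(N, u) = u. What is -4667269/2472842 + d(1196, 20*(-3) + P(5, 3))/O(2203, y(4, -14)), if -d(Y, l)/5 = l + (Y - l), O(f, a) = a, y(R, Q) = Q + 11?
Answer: 14773593353/7418526 ≈ 1991.4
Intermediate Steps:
y(R, Q) = 11 + Q
d(Y, l) = -5*Y (d(Y, l) = -5*(l + (Y - l)) = -5*Y)
-4667269/2472842 + d(1196, 20*(-3) + P(5, 3))/O(2203, y(4, -14)) = -4667269/2472842 + (-5*1196)/(11 - 14) = -4667269*1/2472842 - 5980/(-3) = -4667269/2472842 - 5980*(-⅓) = -4667269/2472842 + 5980/3 = 14773593353/7418526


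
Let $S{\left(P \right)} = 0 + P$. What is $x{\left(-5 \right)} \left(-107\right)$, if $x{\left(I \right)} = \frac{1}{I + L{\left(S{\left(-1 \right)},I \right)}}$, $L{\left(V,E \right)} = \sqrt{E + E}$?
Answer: $\frac{107}{7} + \frac{107 i \sqrt{10}}{35} \approx 15.286 + 9.6675 i$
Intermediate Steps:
$S{\left(P \right)} = P$
$L{\left(V,E \right)} = \sqrt{2} \sqrt{E}$ ($L{\left(V,E \right)} = \sqrt{2 E} = \sqrt{2} \sqrt{E}$)
$x{\left(I \right)} = \frac{1}{I + \sqrt{2} \sqrt{I}}$
$x{\left(-5 \right)} \left(-107\right) = \frac{1}{-5 + \sqrt{2} \sqrt{-5}} \left(-107\right) = \frac{1}{-5 + \sqrt{2} i \sqrt{5}} \left(-107\right) = \frac{1}{-5 + i \sqrt{10}} \left(-107\right) = - \frac{107}{-5 + i \sqrt{10}}$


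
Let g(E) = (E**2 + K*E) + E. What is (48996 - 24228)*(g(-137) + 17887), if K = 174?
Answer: 314083008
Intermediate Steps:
g(E) = E**2 + 175*E (g(E) = (E**2 + 174*E) + E = E**2 + 175*E)
(48996 - 24228)*(g(-137) + 17887) = (48996 - 24228)*(-137*(175 - 137) + 17887) = 24768*(-137*38 + 17887) = 24768*(-5206 + 17887) = 24768*12681 = 314083008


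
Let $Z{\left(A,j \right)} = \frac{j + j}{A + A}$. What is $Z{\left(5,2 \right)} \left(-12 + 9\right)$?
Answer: $- \frac{6}{5} \approx -1.2$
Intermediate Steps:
$Z{\left(A,j \right)} = \frac{j}{A}$ ($Z{\left(A,j \right)} = \frac{2 j}{2 A} = 2 j \frac{1}{2 A} = \frac{j}{A}$)
$Z{\left(5,2 \right)} \left(-12 + 9\right) = \frac{2}{5} \left(-12 + 9\right) = 2 \cdot \frac{1}{5} \left(-3\right) = \frac{2}{5} \left(-3\right) = - \frac{6}{5}$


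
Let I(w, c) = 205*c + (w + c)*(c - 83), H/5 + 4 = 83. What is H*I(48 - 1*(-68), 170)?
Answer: 23594140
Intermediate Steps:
H = 395 (H = -20 + 5*83 = -20 + 415 = 395)
I(w, c) = 205*c + (-83 + c)*(c + w) (I(w, c) = 205*c + (c + w)*(-83 + c) = 205*c + (-83 + c)*(c + w))
H*I(48 - 1*(-68), 170) = 395*(170² - 83*(48 - 1*(-68)) + 122*170 + 170*(48 - 1*(-68))) = 395*(28900 - 83*(48 + 68) + 20740 + 170*(48 + 68)) = 395*(28900 - 83*116 + 20740 + 170*116) = 395*(28900 - 9628 + 20740 + 19720) = 395*59732 = 23594140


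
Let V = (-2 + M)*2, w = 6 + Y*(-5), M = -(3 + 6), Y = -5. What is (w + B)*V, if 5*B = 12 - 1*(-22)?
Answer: -4158/5 ≈ -831.60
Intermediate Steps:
M = -9 (M = -1*9 = -9)
B = 34/5 (B = (12 - 1*(-22))/5 = (12 + 22)/5 = (⅕)*34 = 34/5 ≈ 6.8000)
w = 31 (w = 6 - 5*(-5) = 6 + 25 = 31)
V = -22 (V = (-2 - 9)*2 = -11*2 = -22)
(w + B)*V = (31 + 34/5)*(-22) = (189/5)*(-22) = -4158/5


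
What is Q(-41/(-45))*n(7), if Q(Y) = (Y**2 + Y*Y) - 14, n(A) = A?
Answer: -174916/2025 ≈ -86.378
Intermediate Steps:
Q(Y) = -14 + 2*Y**2 (Q(Y) = (Y**2 + Y**2) - 14 = 2*Y**2 - 14 = -14 + 2*Y**2)
Q(-41/(-45))*n(7) = (-14 + 2*(-41/(-45))**2)*7 = (-14 + 2*(-41*(-1/45))**2)*7 = (-14 + 2*(41/45)**2)*7 = (-14 + 2*(1681/2025))*7 = (-14 + 3362/2025)*7 = -24988/2025*7 = -174916/2025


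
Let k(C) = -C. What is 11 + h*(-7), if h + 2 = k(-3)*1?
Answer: 4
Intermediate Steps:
h = 1 (h = -2 - 1*(-3)*1 = -2 + 3*1 = -2 + 3 = 1)
11 + h*(-7) = 11 + 1*(-7) = 11 - 7 = 4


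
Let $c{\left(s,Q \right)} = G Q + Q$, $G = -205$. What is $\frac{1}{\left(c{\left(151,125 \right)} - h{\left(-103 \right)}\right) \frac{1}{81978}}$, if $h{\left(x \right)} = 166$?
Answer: $- \frac{40989}{12833} \approx -3.194$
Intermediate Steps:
$c{\left(s,Q \right)} = - 204 Q$ ($c{\left(s,Q \right)} = - 205 Q + Q = - 204 Q$)
$\frac{1}{\left(c{\left(151,125 \right)} - h{\left(-103 \right)}\right) \frac{1}{81978}} = \frac{1}{\left(\left(-204\right) 125 - 166\right) \frac{1}{81978}} = \frac{1}{\left(-25500 - 166\right) \frac{1}{81978}} = \frac{1}{\left(-25666\right) \frac{1}{81978}} = \frac{1}{- \frac{12833}{40989}} = - \frac{40989}{12833}$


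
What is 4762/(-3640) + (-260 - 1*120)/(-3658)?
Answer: -4009049/3328780 ≈ -1.2044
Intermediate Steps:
4762/(-3640) + (-260 - 1*120)/(-3658) = 4762*(-1/3640) + (-260 - 120)*(-1/3658) = -2381/1820 - 380*(-1/3658) = -2381/1820 + 190/1829 = -4009049/3328780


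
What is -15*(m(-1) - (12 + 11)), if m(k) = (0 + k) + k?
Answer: 375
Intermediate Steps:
m(k) = 2*k (m(k) = k + k = 2*k)
-15*(m(-1) - (12 + 11)) = -15*(2*(-1) - (12 + 11)) = -15*(-2 - 1*23) = -15*(-2 - 23) = -15*(-25) = 375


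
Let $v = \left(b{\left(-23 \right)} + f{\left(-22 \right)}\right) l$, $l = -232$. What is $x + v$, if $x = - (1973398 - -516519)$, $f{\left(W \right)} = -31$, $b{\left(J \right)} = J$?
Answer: $-2477389$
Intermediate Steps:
$v = 12528$ ($v = \left(-23 - 31\right) \left(-232\right) = \left(-54\right) \left(-232\right) = 12528$)
$x = -2489917$ ($x = - (1973398 + 516519) = \left(-1\right) 2489917 = -2489917$)
$x + v = -2489917 + 12528 = -2477389$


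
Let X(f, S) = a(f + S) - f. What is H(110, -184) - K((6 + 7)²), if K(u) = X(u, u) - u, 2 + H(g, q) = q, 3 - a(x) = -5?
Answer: 144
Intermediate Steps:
a(x) = 8 (a(x) = 3 - 1*(-5) = 3 + 5 = 8)
X(f, S) = 8 - f
H(g, q) = -2 + q
K(u) = 8 - 2*u (K(u) = (8 - u) - u = 8 - 2*u)
H(110, -184) - K((6 + 7)²) = (-2 - 184) - (8 - 2*(6 + 7)²) = -186 - (8 - 2*13²) = -186 - (8 - 2*169) = -186 - (8 - 338) = -186 - 1*(-330) = -186 + 330 = 144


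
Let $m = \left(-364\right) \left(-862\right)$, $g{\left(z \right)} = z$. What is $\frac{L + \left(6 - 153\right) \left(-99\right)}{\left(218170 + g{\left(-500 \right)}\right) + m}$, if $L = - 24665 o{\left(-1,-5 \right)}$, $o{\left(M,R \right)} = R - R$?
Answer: $\frac{4851}{177146} \approx 0.027384$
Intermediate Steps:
$o{\left(M,R \right)} = 0$
$L = 0$ ($L = \left(-24665\right) 0 = 0$)
$m = 313768$
$\frac{L + \left(6 - 153\right) \left(-99\right)}{\left(218170 + g{\left(-500 \right)}\right) + m} = \frac{0 + \left(6 - 153\right) \left(-99\right)}{\left(218170 - 500\right) + 313768} = \frac{0 - -14553}{217670 + 313768} = \frac{0 + 14553}{531438} = 14553 \cdot \frac{1}{531438} = \frac{4851}{177146}$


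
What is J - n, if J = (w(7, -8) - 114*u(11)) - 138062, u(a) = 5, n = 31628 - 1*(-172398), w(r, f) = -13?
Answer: -342671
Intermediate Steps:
n = 204026 (n = 31628 + 172398 = 204026)
J = -138645 (J = (-13 - 114*5) - 138062 = (-13 - 570) - 138062 = -583 - 138062 = -138645)
J - n = -138645 - 1*204026 = -138645 - 204026 = -342671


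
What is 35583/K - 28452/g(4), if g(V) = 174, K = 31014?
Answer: -48678827/299802 ≈ -162.37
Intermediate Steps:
35583/K - 28452/g(4) = 35583/31014 - 28452/174 = 35583*(1/31014) - 28452*1/174 = 11861/10338 - 4742/29 = -48678827/299802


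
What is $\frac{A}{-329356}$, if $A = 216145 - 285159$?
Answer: $\frac{34507}{164678} \approx 0.20954$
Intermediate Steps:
$A = -69014$
$\frac{A}{-329356} = - \frac{69014}{-329356} = \left(-69014\right) \left(- \frac{1}{329356}\right) = \frac{34507}{164678}$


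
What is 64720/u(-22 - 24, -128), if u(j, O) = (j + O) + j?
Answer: -3236/11 ≈ -294.18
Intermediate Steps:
u(j, O) = O + 2*j (u(j, O) = (O + j) + j = O + 2*j)
64720/u(-22 - 24, -128) = 64720/(-128 + 2*(-22 - 24)) = 64720/(-128 + 2*(-46)) = 64720/(-128 - 92) = 64720/(-220) = 64720*(-1/220) = -3236/11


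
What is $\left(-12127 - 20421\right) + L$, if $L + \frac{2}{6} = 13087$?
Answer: $- \frac{58384}{3} \approx -19461.0$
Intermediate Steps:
$L = \frac{39260}{3}$ ($L = - \frac{1}{3} + 13087 = \frac{39260}{3} \approx 13087.0$)
$\left(-12127 - 20421\right) + L = \left(-12127 - 20421\right) + \frac{39260}{3} = -32548 + \frac{39260}{3} = - \frac{58384}{3}$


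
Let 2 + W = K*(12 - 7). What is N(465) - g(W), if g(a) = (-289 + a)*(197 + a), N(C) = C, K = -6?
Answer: 53430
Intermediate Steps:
W = -32 (W = -2 - 6*(12 - 7) = -2 - 6*5 = -2 - 30 = -32)
N(465) - g(W) = 465 - (-56933 + (-32)**2 - 92*(-32)) = 465 - (-56933 + 1024 + 2944) = 465 - 1*(-52965) = 465 + 52965 = 53430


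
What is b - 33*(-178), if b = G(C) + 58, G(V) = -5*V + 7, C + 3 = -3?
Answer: 5969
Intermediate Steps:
C = -6 (C = -3 - 3 = -6)
G(V) = 7 - 5*V
b = 95 (b = (7 - 5*(-6)) + 58 = (7 + 30) + 58 = 37 + 58 = 95)
b - 33*(-178) = 95 - 33*(-178) = 95 + 5874 = 5969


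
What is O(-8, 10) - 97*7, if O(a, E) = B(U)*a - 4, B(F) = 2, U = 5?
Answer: -699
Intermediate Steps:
O(a, E) = -4 + 2*a (O(a, E) = 2*a - 4 = -4 + 2*a)
O(-8, 10) - 97*7 = (-4 + 2*(-8)) - 97*7 = (-4 - 16) - 679 = -20 - 679 = -699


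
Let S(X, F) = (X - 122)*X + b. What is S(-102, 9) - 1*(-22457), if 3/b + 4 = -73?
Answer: 3488482/77 ≈ 45305.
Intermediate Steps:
b = -3/77 (b = 3/(-4 - 73) = 3/(-77) = 3*(-1/77) = -3/77 ≈ -0.038961)
S(X, F) = -3/77 + X*(-122 + X) (S(X, F) = (X - 122)*X - 3/77 = (-122 + X)*X - 3/77 = X*(-122 + X) - 3/77 = -3/77 + X*(-122 + X))
S(-102, 9) - 1*(-22457) = (-3/77 + (-102)² - 122*(-102)) - 1*(-22457) = (-3/77 + 10404 + 12444) + 22457 = 1759293/77 + 22457 = 3488482/77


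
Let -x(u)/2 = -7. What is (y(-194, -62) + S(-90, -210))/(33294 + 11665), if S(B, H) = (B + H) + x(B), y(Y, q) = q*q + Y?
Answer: 3364/44959 ≈ 0.074824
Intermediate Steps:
y(Y, q) = Y + q² (y(Y, q) = q² + Y = Y + q²)
x(u) = 14 (x(u) = -2*(-7) = 14)
S(B, H) = 14 + B + H (S(B, H) = (B + H) + 14 = 14 + B + H)
(y(-194, -62) + S(-90, -210))/(33294 + 11665) = ((-194 + (-62)²) + (14 - 90 - 210))/(33294 + 11665) = ((-194 + 3844) - 286)/44959 = (3650 - 286)*(1/44959) = 3364*(1/44959) = 3364/44959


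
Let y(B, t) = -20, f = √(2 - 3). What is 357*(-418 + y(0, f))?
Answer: -156366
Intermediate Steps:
f = I (f = √(-1) = I ≈ 1.0*I)
357*(-418 + y(0, f)) = 357*(-418 - 20) = 357*(-438) = -156366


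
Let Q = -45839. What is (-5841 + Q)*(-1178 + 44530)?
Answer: -2240431360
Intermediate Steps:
(-5841 + Q)*(-1178 + 44530) = (-5841 - 45839)*(-1178 + 44530) = -51680*43352 = -2240431360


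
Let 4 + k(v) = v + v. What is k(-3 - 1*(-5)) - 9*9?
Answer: -81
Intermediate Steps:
k(v) = -4 + 2*v (k(v) = -4 + (v + v) = -4 + 2*v)
k(-3 - 1*(-5)) - 9*9 = (-4 + 2*(-3 - 1*(-5))) - 9*9 = (-4 + 2*(-3 + 5)) - 81 = (-4 + 2*2) - 81 = (-4 + 4) - 81 = 0 - 81 = -81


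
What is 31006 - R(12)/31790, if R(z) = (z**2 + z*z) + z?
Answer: 98568044/3179 ≈ 31006.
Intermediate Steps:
R(z) = z + 2*z**2 (R(z) = (z**2 + z**2) + z = 2*z**2 + z = z + 2*z**2)
31006 - R(12)/31790 = 31006 - 12*(1 + 2*12)/31790 = 31006 - 12*(1 + 24)/31790 = 31006 - 12*25/31790 = 31006 - 300/31790 = 31006 - 1*30/3179 = 31006 - 30/3179 = 98568044/3179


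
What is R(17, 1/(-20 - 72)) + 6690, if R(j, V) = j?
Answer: 6707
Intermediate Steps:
R(17, 1/(-20 - 72)) + 6690 = 17 + 6690 = 6707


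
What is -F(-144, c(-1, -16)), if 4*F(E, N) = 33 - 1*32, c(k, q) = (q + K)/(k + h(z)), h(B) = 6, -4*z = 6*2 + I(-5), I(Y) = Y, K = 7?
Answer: -1/4 ≈ -0.25000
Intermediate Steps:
z = -7/4 (z = -(6*2 - 5)/4 = -(12 - 5)/4 = -1/4*7 = -7/4 ≈ -1.7500)
c(k, q) = (7 + q)/(6 + k) (c(k, q) = (q + 7)/(k + 6) = (7 + q)/(6 + k))
F(E, N) = 1/4 (F(E, N) = (33 - 1*32)/4 = (33 - 32)/4 = (1/4)*1 = 1/4)
-F(-144, c(-1, -16)) = -1*1/4 = -1/4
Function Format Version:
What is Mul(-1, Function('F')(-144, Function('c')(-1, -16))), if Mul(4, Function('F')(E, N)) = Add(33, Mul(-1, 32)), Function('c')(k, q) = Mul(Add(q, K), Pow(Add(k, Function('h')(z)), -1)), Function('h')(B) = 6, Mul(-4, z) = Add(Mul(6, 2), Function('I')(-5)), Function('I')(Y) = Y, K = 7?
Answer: Rational(-1, 4) ≈ -0.25000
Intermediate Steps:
z = Rational(-7, 4) (z = Mul(Rational(-1, 4), Add(Mul(6, 2), -5)) = Mul(Rational(-1, 4), Add(12, -5)) = Mul(Rational(-1, 4), 7) = Rational(-7, 4) ≈ -1.7500)
Function('c')(k, q) = Mul(Pow(Add(6, k), -1), Add(7, q)) (Function('c')(k, q) = Mul(Add(q, 7), Pow(Add(k, 6), -1)) = Mul(Add(7, q), Pow(Add(6, k), -1)) = Mul(Pow(Add(6, k), -1), Add(7, q)))
Function('F')(E, N) = Rational(1, 4) (Function('F')(E, N) = Mul(Rational(1, 4), Add(33, Mul(-1, 32))) = Mul(Rational(1, 4), Add(33, -32)) = Mul(Rational(1, 4), 1) = Rational(1, 4))
Mul(-1, Function('F')(-144, Function('c')(-1, -16))) = Mul(-1, Rational(1, 4)) = Rational(-1, 4)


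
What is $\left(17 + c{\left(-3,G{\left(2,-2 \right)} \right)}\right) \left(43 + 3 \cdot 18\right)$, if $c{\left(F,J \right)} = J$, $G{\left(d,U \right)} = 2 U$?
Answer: $1261$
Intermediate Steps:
$\left(17 + c{\left(-3,G{\left(2,-2 \right)} \right)}\right) \left(43 + 3 \cdot 18\right) = \left(17 + 2 \left(-2\right)\right) \left(43 + 3 \cdot 18\right) = \left(17 - 4\right) \left(43 + 54\right) = 13 \cdot 97 = 1261$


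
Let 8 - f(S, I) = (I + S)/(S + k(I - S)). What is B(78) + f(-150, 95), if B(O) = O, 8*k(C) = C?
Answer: 16338/191 ≈ 85.539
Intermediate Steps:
k(C) = C/8
f(S, I) = 8 - (I + S)/(I/8 + 7*S/8) (f(S, I) = 8 - (I + S)/(S + (I - S)/8) = 8 - (I + S)/(S + (-S/8 + I/8)) = 8 - (I + S)/(I/8 + 7*S/8))
B(78) + f(-150, 95) = 78 + 48*(-150)/(95 + 7*(-150)) = 78 + 48*(-150)/(95 - 1050) = 78 + 48*(-150)/(-955) = 78 + 48*(-150)*(-1/955) = 78 + 1440/191 = 16338/191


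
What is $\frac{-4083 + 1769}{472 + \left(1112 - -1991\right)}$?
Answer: $- \frac{178}{275} \approx -0.64727$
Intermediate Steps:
$\frac{-4083 + 1769}{472 + \left(1112 - -1991\right)} = - \frac{2314}{472 + \left(1112 + 1991\right)} = - \frac{2314}{472 + 3103} = - \frac{2314}{3575} = \left(-2314\right) \frac{1}{3575} = - \frac{178}{275}$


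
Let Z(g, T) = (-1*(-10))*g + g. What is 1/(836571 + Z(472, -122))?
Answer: 1/841763 ≈ 1.1880e-6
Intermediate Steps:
Z(g, T) = 11*g (Z(g, T) = 10*g + g = 11*g)
1/(836571 + Z(472, -122)) = 1/(836571 + 11*472) = 1/(836571 + 5192) = 1/841763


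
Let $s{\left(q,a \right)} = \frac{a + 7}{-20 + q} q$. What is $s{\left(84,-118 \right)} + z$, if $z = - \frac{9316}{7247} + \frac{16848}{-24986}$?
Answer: $- \frac{16452319189}{111429872} \approx -147.65$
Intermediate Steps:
$s{\left(q,a \right)} = \frac{q \left(7 + a\right)}{-20 + q}$ ($s{\left(q,a \right)} = \frac{7 + a}{-20 + q} q = \frac{q \left(7 + a\right)}{-20 + q}$)
$z = - \frac{13648732}{6964367}$ ($z = \left(-9316\right) \frac{1}{7247} + 16848 \left(- \frac{1}{24986}\right) = - \frac{9316}{7247} - \frac{648}{961} = - \frac{13648732}{6964367} \approx -1.9598$)
$s{\left(84,-118 \right)} + z = \frac{84 \left(7 - 118\right)}{-20 + 84} - \frac{13648732}{6964367} = 84 \cdot \frac{1}{64} \left(-111\right) - \frac{13648732}{6964367} = - \frac{2331}{16} - \frac{13648732}{6964367} = - \frac{16452319189}{111429872}$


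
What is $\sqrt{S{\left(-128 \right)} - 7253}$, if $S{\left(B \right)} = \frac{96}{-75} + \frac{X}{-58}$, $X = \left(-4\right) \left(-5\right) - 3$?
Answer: $\frac{i \sqrt{610109598}}{290} \approx 85.174 i$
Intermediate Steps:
$X = 17$ ($X = 20 - 3 = 17$)
$S{\left(B \right)} = - \frac{2281}{1450}$ ($S{\left(B \right)} = \frac{96}{-75} + \frac{17}{-58} = 96 \left(- \frac{1}{75}\right) + 17 \left(- \frac{1}{58}\right) = - \frac{32}{25} - \frac{17}{58} = - \frac{2281}{1450}$)
$\sqrt{S{\left(-128 \right)} - 7253} = \sqrt{- \frac{2281}{1450} - 7253} = \sqrt{- \frac{10519131}{1450}} = \frac{i \sqrt{610109598}}{290}$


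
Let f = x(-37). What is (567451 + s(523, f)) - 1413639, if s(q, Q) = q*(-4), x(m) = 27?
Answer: -848280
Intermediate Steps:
f = 27
s(q, Q) = -4*q
(567451 + s(523, f)) - 1413639 = (567451 - 4*523) - 1413639 = (567451 - 2092) - 1413639 = 565359 - 1413639 = -848280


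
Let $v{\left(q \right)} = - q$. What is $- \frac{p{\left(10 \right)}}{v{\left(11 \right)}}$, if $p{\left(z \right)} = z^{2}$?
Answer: $\frac{100}{11} \approx 9.0909$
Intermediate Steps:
$- \frac{p{\left(10 \right)}}{v{\left(11 \right)}} = - \frac{10^{2}}{\left(-1\right) 11} = - \frac{100}{-11} = - \frac{100 \left(-1\right)}{11} = \left(-1\right) \left(- \frac{100}{11}\right) = \frac{100}{11}$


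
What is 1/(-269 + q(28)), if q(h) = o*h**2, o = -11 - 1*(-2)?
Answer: -1/7325 ≈ -0.00013652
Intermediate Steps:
o = -9 (o = -11 + 2 = -9)
q(h) = -9*h**2
1/(-269 + q(28)) = 1/(-269 - 9*28**2) = 1/(-269 - 9*784) = 1/(-269 - 7056) = 1/(-7325) = -1/7325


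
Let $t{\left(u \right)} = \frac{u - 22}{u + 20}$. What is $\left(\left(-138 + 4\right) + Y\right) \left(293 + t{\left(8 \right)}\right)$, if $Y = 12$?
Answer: $-35685$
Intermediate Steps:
$t{\left(u \right)} = \frac{-22 + u}{20 + u}$
$\left(\left(-138 + 4\right) + Y\right) \left(293 + t{\left(8 \right)}\right) = \left(\left(-138 + 4\right) + 12\right) \left(293 + \frac{-22 + 8}{20 + 8}\right) = \left(-134 + 12\right) \left(293 + \frac{1}{28} \left(-14\right)\right) = - 122 \left(293 + \frac{1}{28} \left(-14\right)\right) = - 122 \left(293 - \frac{1}{2}\right) = \left(-122\right) \frac{585}{2} = -35685$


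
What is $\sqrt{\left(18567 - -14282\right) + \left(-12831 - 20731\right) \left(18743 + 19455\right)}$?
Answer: $i \sqrt{1281968427} \approx 35805.0 i$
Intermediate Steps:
$\sqrt{\left(18567 - -14282\right) + \left(-12831 - 20731\right) \left(18743 + 19455\right)} = \sqrt{\left(18567 + 14282\right) - 1282001276} = \sqrt{32849 - 1282001276} = \sqrt{-1281968427} = i \sqrt{1281968427}$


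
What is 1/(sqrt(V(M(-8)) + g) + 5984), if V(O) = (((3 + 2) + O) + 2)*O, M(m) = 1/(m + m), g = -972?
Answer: 1531904/9167162479 - 16*I*sqrt(248943)/9167162479 ≈ 0.00016711 - 8.7083e-7*I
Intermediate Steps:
M(m) = 1/(2*m)
V(O) = O*(7 + O) (V(O) = ((5 + O) + 2)*O = (7 + O)*O = O*(7 + O))
1/(sqrt(V(M(-8)) + g) + 5984) = 1/(sqrt(((1/2)/(-8))*(7 + (1/2)/(-8)) - 972) + 5984) = 1/(sqrt(((1/2)*(-1/8))*(7 + (1/2)*(-1/8)) - 972) + 5984) = 1/(sqrt(-(7 - 1/16)/16 - 972) + 5984) = 1/(sqrt(-1/16*111/16 - 972) + 5984) = 1/(sqrt(-111/256 - 972) + 5984) = 1/(sqrt(-248943/256) + 5984) = 1/(I*sqrt(248943)/16 + 5984) = 1/(5984 + I*sqrt(248943)/16)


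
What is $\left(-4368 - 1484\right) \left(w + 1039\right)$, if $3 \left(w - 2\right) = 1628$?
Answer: $- \frac{27802852}{3} \approx -9.2676 \cdot 10^{6}$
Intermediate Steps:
$w = \frac{1634}{3}$ ($w = 2 + \frac{1}{3} \cdot 1628 = 2 + \frac{1628}{3} = \frac{1634}{3} \approx 544.67$)
$\left(-4368 - 1484\right) \left(w + 1039\right) = \left(-4368 - 1484\right) \left(\frac{1634}{3} + 1039\right) = \left(-5852\right) \frac{4751}{3} = - \frac{27802852}{3}$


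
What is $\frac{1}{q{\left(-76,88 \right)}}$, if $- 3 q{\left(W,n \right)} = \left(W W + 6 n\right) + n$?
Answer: $- \frac{3}{6392} \approx -0.00046934$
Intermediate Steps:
$q{\left(W,n \right)} = - \frac{7 n}{3} - \frac{W^{2}}{3}$ ($q{\left(W,n \right)} = - \frac{\left(W W + 6 n\right) + n}{3} = - \frac{\left(W^{2} + 6 n\right) + n}{3} = - \frac{W^{2} + 7 n}{3} = - \frac{7 n}{3} - \frac{W^{2}}{3}$)
$\frac{1}{q{\left(-76,88 \right)}} = \frac{1}{\left(- \frac{7}{3}\right) 88 - \frac{\left(-76\right)^{2}}{3}} = \frac{1}{- \frac{616}{3} - \frac{5776}{3}} = \frac{1}{- \frac{6392}{3}} = - \frac{3}{6392}$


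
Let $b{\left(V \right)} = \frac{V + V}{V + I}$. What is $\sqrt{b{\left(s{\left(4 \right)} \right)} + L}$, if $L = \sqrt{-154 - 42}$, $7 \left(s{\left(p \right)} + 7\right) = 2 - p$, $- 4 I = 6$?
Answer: $\frac{\sqrt{2788 + 23534 i}}{41} \approx 2.8068 + 2.4939 i$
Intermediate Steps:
$I = - \frac{3}{2}$ ($I = \left(- \frac{1}{4}\right) 6 = - \frac{3}{2} \approx -1.5$)
$s{\left(p \right)} = - \frac{47}{7} - \frac{p}{7}$ ($s{\left(p \right)} = -7 + \frac{2 - p}{7} = -7 - \left(- \frac{2}{7} + \frac{p}{7}\right) = - \frac{47}{7} - \frac{p}{7}$)
$b{\left(V \right)} = \frac{2 V}{- \frac{3}{2} + V}$ ($b{\left(V \right)} = \frac{V + V}{V - \frac{3}{2}} = \frac{2 V}{- \frac{3}{2} + V}$)
$L = 14 i$ ($L = \sqrt{-196} = 14 i \approx 14.0 i$)
$\sqrt{b{\left(s{\left(4 \right)} \right)} + L} = \sqrt{\frac{4 \left(- \frac{47}{7} - \frac{4}{7}\right)}{-3 + 2 \left(- \frac{47}{7} - \frac{4}{7}\right)} + 14 i} = \sqrt{4 \left(- \frac{51}{7}\right) \frac{1}{-3 + 2 \left(- \frac{51}{7}\right)} + 14 i} = \sqrt{4 \left(- \frac{51}{7}\right) \frac{1}{-3 - \frac{102}{7}} + 14 i} = \sqrt{4 \left(- \frac{51}{7}\right) \frac{1}{- \frac{123}{7}} + 14 i} = \sqrt{4 \left(- \frac{51}{7}\right) \left(- \frac{7}{123}\right) + 14 i} = \sqrt{\frac{68}{41} + 14 i}$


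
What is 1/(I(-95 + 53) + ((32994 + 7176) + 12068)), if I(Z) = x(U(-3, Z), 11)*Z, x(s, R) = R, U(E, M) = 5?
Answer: 1/51776 ≈ 1.9314e-5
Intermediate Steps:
I(Z) = 11*Z
1/(I(-95 + 53) + ((32994 + 7176) + 12068)) = 1/(11*(-95 + 53) + ((32994 + 7176) + 12068)) = 1/(11*(-42) + (40170 + 12068)) = 1/(-462 + 52238) = 1/51776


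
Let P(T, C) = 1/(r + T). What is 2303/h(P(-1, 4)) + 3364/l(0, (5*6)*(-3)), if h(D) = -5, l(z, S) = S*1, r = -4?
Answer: -22409/45 ≈ -497.98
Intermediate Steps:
l(z, S) = S
P(T, C) = 1/(-4 + T)
2303/h(P(-1, 4)) + 3364/l(0, (5*6)*(-3)) = 2303/(-5) + 3364/(((5*6)*(-3))) = 2303*(-1/5) + 3364/((30*(-3))) = -2303/5 + 3364/(-90) = -2303/5 + 3364*(-1/90) = -2303/5 - 1682/45 = -22409/45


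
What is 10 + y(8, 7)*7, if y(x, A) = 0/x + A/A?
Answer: 17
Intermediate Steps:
y(x, A) = 1 (y(x, A) = 0 + 1 = 1)
10 + y(8, 7)*7 = 10 + 1*7 = 10 + 7 = 17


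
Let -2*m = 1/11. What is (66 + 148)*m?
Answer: -107/11 ≈ -9.7273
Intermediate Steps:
m = -1/22 (m = -½/11 = -½*1/11 = -1/22 ≈ -0.045455)
(66 + 148)*m = (66 + 148)*(-1/22) = 214*(-1/22) = -107/11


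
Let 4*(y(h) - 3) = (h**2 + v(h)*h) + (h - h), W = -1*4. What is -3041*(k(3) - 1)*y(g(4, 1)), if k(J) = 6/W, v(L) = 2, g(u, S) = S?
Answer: 228075/8 ≈ 28509.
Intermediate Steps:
W = -4
k(J) = -3/2 (k(J) = 6/(-4) = 6*(-1/4) = -3/2)
y(h) = 3 + h/2 + h**2/4 (y(h) = 3 + ((h**2 + 2*h) + (h - h))/4 = 3 + ((h**2 + 2*h) + 0)/4 = 3 + (h**2 + 2*h)/4 = 3 + (h/2 + h**2/4) = 3 + h/2 + h**2/4)
-3041*(k(3) - 1)*y(g(4, 1)) = -3041*(-3/2 - 1)*(3 + (1/2)*1 + (1/4)*1**2) = -(-15205)*(3 + 1/2 + (1/4)*1)/2 = -(-15205)*(3 + 1/2 + 1/4)/2 = -(-15205)*15/(2*4) = -3041*(-75/8) = 228075/8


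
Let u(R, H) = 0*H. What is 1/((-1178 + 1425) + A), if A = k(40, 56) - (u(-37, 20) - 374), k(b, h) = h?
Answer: 1/677 ≈ 0.0014771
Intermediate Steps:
u(R, H) = 0
A = 430 (A = 56 - (0 - 374) = 56 - 1*(-374) = 56 + 374 = 430)
1/((-1178 + 1425) + A) = 1/((-1178 + 1425) + 430) = 1/(247 + 430) = 1/677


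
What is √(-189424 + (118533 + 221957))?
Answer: √151066 ≈ 388.67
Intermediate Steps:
√(-189424 + (118533 + 221957)) = √(-189424 + 340490) = √151066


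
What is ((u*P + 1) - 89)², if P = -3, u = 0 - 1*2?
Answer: 6724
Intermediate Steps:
u = -2 (u = 0 - 2 = -2)
((u*P + 1) - 89)² = ((-2*(-3) + 1) - 89)² = ((6 + 1) - 89)² = (7 - 89)² = (-82)² = 6724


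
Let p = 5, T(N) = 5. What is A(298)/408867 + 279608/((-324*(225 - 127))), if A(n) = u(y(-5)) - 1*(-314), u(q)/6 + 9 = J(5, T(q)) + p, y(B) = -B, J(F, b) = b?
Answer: -680430497/77275863 ≈ -8.8052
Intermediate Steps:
u(q) = 6 (u(q) = -54 + 6*(5 + 5) = -54 + 6*10 = -54 + 60 = 6)
A(n) = 320 (A(n) = 6 - 1*(-314) = 6 + 314 = 320)
A(298)/408867 + 279608/((-324*(225 - 127))) = 320/408867 + 279608/((-324*(225 - 127))) = 320*(1/408867) + 279608/((-324*98)) = 320/408867 + 279608/(-31752) = 320/408867 + 279608*(-1/31752) = 320/408867 - 4993/567 = -680430497/77275863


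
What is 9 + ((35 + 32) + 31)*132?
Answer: 12945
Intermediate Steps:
9 + ((35 + 32) + 31)*132 = 9 + (67 + 31)*132 = 9 + 98*132 = 9 + 12936 = 12945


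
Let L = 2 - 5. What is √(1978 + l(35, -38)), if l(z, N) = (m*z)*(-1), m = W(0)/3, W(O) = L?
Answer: √2013 ≈ 44.866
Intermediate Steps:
L = -3
W(O) = -3
m = -1 (m = -3/3 = -3*⅓ = -1)
l(z, N) = z (l(z, N) = -z*(-1) = z)
√(1978 + l(35, -38)) = √(1978 + 35) = √2013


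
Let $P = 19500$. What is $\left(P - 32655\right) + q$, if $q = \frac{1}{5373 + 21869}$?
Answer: $- \frac{358368509}{27242} \approx -13155.0$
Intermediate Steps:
$q = \frac{1}{27242} \approx 3.6708 \cdot 10^{-5}$
$\left(P - 32655\right) + q = \left(19500 - 32655\right) + \frac{1}{27242} = -13155 + \frac{1}{27242} = - \frac{358368509}{27242}$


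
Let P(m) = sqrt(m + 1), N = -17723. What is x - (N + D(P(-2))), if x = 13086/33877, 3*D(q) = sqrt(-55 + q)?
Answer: 600415157/33877 - sqrt(-55 + I)/3 ≈ 17723.0 - 2.4722*I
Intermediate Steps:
P(m) = sqrt(1 + m)
D(q) = sqrt(-55 + q)/3
x = 13086/33877 (x = 13086*(1/33877) = 13086/33877 ≈ 0.38628)
x - (N + D(P(-2))) = 13086/33877 - (-17723 + sqrt(-55 + sqrt(1 - 2))/3) = 13086/33877 - (-17723 + sqrt(-55 + sqrt(-1))/3) = 13086/33877 - (-17723 + sqrt(-55 + I)/3) = 13086/33877 + (17723 - sqrt(-55 + I)/3) = 600415157/33877 - sqrt(-55 + I)/3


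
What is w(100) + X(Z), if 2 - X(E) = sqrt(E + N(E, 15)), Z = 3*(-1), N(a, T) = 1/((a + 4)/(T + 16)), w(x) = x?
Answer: 102 - 2*sqrt(7) ≈ 96.708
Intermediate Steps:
N(a, T) = (16 + T)/(4 + a) (N(a, T) = 1/((4 + a)/(16 + T)) = (16 + T)/(4 + a))
Z = -3
X(E) = 2 - sqrt(E + 31/(4 + E)) (X(E) = 2 - sqrt(E + (16 + 15)/(4 + E)) = 2 - sqrt(E + 31/(4 + E)))
w(100) + X(Z) = 100 + (2 - sqrt((31 - 3*(4 - 3))/(4 - 3))) = 100 + (2 - sqrt((31 - 3*1)/1)) = 100 + (2 - sqrt(1*(31 - 3))) = 100 + (2 - sqrt(1*28)) = 100 + (2 - sqrt(28)) = 100 + (2 - 2*sqrt(7)) = 102 - 2*sqrt(7)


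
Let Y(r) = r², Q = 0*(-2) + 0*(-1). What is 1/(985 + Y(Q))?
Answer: 1/985 ≈ 0.0010152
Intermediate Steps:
Q = 0 (Q = 0 + 0 = 0)
1/(985 + Y(Q)) = 1/(985 + 0²) = 1/(985 + 0) = 1/985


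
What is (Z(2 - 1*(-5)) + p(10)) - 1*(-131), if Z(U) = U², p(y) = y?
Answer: 190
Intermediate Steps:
(Z(2 - 1*(-5)) + p(10)) - 1*(-131) = ((2 - 1*(-5))² + 10) - 1*(-131) = ((2 + 5)² + 10) + 131 = (7² + 10) + 131 = (49 + 10) + 131 = 59 + 131 = 190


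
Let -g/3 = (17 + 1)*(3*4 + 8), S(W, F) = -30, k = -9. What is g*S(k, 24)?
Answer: 32400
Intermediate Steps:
g = -1080 (g = -3*(17 + 1)*(3*4 + 8) = -54*(12 + 8) = -54*20 = -3*360 = -1080)
g*S(k, 24) = -1080*(-30) = 32400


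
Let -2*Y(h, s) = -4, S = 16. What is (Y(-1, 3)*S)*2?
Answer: 64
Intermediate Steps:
Y(h, s) = 2 (Y(h, s) = -½*(-4) = 2)
(Y(-1, 3)*S)*2 = (2*16)*2 = 32*2 = 64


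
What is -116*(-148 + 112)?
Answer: 4176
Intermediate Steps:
-116*(-148 + 112) = -116*(-36) = 4176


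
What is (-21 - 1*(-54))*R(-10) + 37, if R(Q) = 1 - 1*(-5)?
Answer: 235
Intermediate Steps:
R(Q) = 6 (R(Q) = 1 + 5 = 6)
(-21 - 1*(-54))*R(-10) + 37 = (-21 - 1*(-54))*6 + 37 = (-21 + 54)*6 + 37 = 33*6 + 37 = 198 + 37 = 235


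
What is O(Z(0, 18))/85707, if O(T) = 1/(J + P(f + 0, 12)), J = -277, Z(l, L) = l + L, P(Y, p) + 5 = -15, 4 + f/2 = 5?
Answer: -1/25454979 ≈ -3.9285e-8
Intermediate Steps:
f = 2 (f = -8 + 2*5 = -8 + 10 = 2)
P(Y, p) = -20 (P(Y, p) = -5 - 15 = -20)
Z(l, L) = L + l
O(T) = -1/297 (O(T) = 1/(-277 - 20) = 1/(-297) = -1/297)
O(Z(0, 18))/85707 = -1/297/85707 = -1/297*1/85707 = -1/25454979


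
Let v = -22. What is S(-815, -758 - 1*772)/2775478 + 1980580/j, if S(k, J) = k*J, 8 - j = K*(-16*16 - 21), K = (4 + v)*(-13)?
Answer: 1394472749485/44980784207 ≈ 31.002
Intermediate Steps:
K = 234 (K = (4 - 22)*(-13) = -18*(-13) = 234)
j = 64826 (j = 8 - 234*(-16*16 - 21) = 8 - 234*(-256 - 21) = 8 - 234*(-277) = 8 - 1*(-64818) = 8 + 64818 = 64826)
S(k, J) = J*k
S(-815, -758 - 1*772)/2775478 + 1980580/j = ((-758 - 1*772)*(-815))/2775478 + 1980580/64826 = ((-758 - 772)*(-815))*(1/2775478) + 1980580*(1/64826) = -1530*(-815)*(1/2775478) + 990290/32413 = 1246950*(1/2775478) + 990290/32413 = 623475/1387739 + 990290/32413 = 1394472749485/44980784207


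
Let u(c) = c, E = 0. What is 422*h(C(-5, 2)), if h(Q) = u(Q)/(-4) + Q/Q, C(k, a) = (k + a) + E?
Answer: 1477/2 ≈ 738.50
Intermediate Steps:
C(k, a) = a + k (C(k, a) = (k + a) + 0 = (a + k) + 0 = a + k)
h(Q) = 1 - Q/4 (h(Q) = Q/(-4) + Q/Q = Q*(-¼) + 1 = -Q/4 + 1 = 1 - Q/4)
422*h(C(-5, 2)) = 422*(1 - (2 - 5)/4) = 422*(1 - ¼*(-3)) = 422*(1 + ¾) = 422*(7/4) = 1477/2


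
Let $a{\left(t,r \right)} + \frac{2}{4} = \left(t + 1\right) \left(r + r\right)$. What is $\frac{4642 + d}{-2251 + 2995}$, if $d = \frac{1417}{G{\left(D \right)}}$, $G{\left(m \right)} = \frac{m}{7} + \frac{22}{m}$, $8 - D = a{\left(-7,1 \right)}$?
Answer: $\frac{478168}{71207} \approx 6.7152$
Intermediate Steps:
$a{\left(t,r \right)} = - \frac{1}{2} + 2 r \left(1 + t\right)$ ($a{\left(t,r \right)} = - \frac{1}{2} + \left(t + 1\right) \left(r + r\right) = - \frac{1}{2} + \left(1 + t\right) 2 r = - \frac{1}{2} + 2 r \left(1 + t\right)$)
$D = \frac{41}{2}$ ($D = 8 - \left(- \frac{1}{2} + 2 \cdot 1 + 2 \cdot 1 \left(-7\right)\right) = 8 - \left(- \frac{1}{2} + 2 - 14\right) = 8 - - \frac{25}{2} = 8 + \frac{25}{2} = \frac{41}{2} \approx 20.5$)
$G{\left(m \right)} = \frac{22}{m} + \frac{m}{7}$ ($G{\left(m \right)} = m \frac{1}{7} + \frac{22}{m} = \frac{m}{7} + \frac{22}{m} = \frac{22}{m} + \frac{m}{7}$)
$d = \frac{813358}{2297}$ ($d = \frac{1417}{\frac{22}{\frac{41}{2}} + \frac{1}{7} \cdot \frac{41}{2}} = \frac{1417}{22 \cdot \frac{2}{41} + \frac{41}{14}} = \frac{1417}{\frac{44}{41} + \frac{41}{14}} = \frac{1417}{\frac{2297}{574}} = 1417 \cdot \frac{574}{2297} = \frac{813358}{2297} \approx 354.1$)
$\frac{4642 + d}{-2251 + 2995} = \frac{4642 + \frac{813358}{2297}}{-2251 + 2995} = \frac{11476032}{2297 \cdot 744} = \frac{11476032}{2297} \cdot \frac{1}{744} = \frac{478168}{71207}$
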